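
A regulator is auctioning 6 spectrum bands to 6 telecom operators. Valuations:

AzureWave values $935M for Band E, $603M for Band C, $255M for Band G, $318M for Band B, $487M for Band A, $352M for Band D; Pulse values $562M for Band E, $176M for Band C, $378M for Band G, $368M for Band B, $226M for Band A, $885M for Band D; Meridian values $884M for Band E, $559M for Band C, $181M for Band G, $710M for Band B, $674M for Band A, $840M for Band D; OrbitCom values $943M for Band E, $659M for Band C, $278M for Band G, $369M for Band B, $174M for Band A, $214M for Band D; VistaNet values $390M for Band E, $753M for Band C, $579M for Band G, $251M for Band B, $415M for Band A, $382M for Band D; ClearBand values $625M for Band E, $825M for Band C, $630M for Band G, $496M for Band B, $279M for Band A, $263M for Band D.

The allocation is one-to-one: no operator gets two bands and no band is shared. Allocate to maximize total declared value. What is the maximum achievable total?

Maximum total: $4429M

Optimal: AzureWave→Band A ($487M), Pulse→Band D ($885M), Meridian→Band B ($710M), OrbitCom→Band E ($943M), VistaNet→Band G ($579M), ClearBand→Band C ($825M) — total 487+885+710+943+579+825 = $4429M.
Row-greedy (each operator in turn takes its best remaining band) gives $4047M, worse by 382.
Next-best assignment: AzureWave→Band A, Pulse→Band D, Meridian→Band B, OrbitCom→Band E, VistaNet→Band C, ClearBand→Band G = $4408M.
Every other assignment is strictly worse.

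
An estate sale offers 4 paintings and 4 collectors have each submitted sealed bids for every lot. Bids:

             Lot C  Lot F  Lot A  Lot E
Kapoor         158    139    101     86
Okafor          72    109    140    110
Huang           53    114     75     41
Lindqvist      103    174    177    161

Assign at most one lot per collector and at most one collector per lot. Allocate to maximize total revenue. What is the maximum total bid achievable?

Maximum total: $573

Optimal: Kapoor→Lot C ($158), Okafor→Lot A ($140), Huang→Lot F ($114), Lindqvist→Lot E ($161) — total 158+140+114+161 = $573.
Every other assignment is strictly worse.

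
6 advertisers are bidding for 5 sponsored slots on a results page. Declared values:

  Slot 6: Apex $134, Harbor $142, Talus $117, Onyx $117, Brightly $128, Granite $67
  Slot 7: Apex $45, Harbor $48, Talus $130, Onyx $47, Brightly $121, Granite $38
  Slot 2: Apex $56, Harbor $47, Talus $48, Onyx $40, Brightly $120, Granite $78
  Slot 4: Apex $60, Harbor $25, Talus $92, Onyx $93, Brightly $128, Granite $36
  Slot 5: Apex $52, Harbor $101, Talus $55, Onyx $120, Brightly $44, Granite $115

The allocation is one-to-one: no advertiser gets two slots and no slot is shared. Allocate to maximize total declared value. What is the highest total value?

Max total: $600

Optimal: Harbor→Slot 6 ($142), Talus→Slot 7 ($130), Brightly→Slot 2 ($120), Onyx→Slot 4 ($93), Granite→Slot 5 ($115) — total 142+130+120+93+115 = $600.
Every other assignment is strictly worse.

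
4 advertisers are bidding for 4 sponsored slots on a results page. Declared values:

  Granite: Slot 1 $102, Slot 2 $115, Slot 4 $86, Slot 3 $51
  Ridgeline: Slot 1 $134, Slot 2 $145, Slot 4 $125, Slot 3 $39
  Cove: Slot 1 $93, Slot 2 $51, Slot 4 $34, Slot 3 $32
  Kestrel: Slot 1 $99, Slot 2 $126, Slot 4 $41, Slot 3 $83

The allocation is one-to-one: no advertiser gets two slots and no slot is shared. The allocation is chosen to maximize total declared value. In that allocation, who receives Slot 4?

Optimal: Granite→Slot 2 ($115), Ridgeline→Slot 4 ($125), Cove→Slot 1 ($93), Kestrel→Slot 3 ($83) — total 115+125+93+83 = $416.
Column-greedy (each slot in turn goes to its best remaining advertiser) gives $378, worse by 38.
Ridgeline's own top slot is Slot 2 ($145), but forcing Ridgeline→Slot 2 and reassigning the rest optimally gives only $407 — worse by 9.

Ridgeline receives Slot 4.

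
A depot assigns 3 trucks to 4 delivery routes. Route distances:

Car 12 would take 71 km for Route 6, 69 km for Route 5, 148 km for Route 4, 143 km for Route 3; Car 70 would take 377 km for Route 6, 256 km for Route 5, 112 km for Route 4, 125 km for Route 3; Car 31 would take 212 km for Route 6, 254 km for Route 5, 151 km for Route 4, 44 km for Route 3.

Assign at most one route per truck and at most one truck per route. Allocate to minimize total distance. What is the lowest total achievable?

Optimal: Car 12→Route 5 (69 km), Car 70→Route 4 (112 km), Car 31→Route 3 (44 km) — total 69+112+44 = 225 km.
Column-greedy (each route in turn goes to its cheapest remaining truck) gives 437 km, worse by 212.
Swapping Car 70↔Car 31 (Car 70→Route 3 125 km, Car 31→Route 4 151 km) adds 120.

Min total: 225 km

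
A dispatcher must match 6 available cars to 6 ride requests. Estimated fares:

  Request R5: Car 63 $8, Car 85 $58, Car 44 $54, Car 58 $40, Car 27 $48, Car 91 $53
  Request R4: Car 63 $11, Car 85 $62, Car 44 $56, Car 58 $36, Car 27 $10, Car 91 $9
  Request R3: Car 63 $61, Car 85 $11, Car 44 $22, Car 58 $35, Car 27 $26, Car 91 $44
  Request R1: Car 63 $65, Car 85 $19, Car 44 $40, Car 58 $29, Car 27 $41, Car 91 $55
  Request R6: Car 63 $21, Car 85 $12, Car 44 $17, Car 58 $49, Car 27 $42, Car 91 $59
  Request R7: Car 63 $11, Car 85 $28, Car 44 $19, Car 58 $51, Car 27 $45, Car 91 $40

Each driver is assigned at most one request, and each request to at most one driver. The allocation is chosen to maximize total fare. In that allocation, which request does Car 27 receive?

This is a one-to-one assignment (maximum-weight bipartite matching).
Optimal: Car 63→Request R3 ($61), Car 85→Request R4 ($62), Car 44→Request R5 ($54), Car 58→Request R7 ($51), Car 27→Request R1 ($41), Car 91→Request R6 ($59) — total 61+62+54+51+41+59 = $328.
Next-best assignment: Car 63→Request R3, Car 85→Request R5, Car 44→Request R4, Car 58→Request R7, Car 27→Request R1, Car 91→Request R6 = $326.
Swapping Car 85↔Car 27 (Car 85→Request R1 $19, Car 27→Request R4 $10) loses 74.
Car 27's own top request is Request R5 ($48), but forcing Car 27→Request R5 and reassigning the rest optimally gives only $321 — worse by 7.

Car 27 receives Request R1.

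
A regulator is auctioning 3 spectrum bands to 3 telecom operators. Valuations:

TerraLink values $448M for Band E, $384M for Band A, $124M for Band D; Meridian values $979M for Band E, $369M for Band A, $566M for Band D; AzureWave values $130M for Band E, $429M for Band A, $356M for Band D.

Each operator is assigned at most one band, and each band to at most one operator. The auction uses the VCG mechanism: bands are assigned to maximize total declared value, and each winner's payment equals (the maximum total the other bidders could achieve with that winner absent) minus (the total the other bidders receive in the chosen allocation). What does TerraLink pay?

TerraLink pays $73M.

Efficient allocation: TerraLink→Band A ($384M), Meridian→Band E ($979M), AzureWave→Band D ($356M); total welfare W = $1719M.
TerraLink receives Band A at value $384M, so the others get W − 384 = $1335M.
Without TerraLink: best allocation of the remaining 2 bidders over all 3 bands is Meridian→Band E ($979M), AzureWave→Band A ($429M), total $1408M.
VCG payment = (others' best without TerraLink) − (others' welfare with TerraLink) = 1408 − 1335 = $73M.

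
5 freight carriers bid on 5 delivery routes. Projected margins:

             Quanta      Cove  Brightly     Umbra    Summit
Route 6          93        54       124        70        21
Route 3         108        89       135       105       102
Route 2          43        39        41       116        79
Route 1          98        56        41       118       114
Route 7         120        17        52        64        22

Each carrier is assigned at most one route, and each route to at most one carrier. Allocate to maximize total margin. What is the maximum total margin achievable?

This is a one-to-one assignment (maximum-weight bipartite matching).
Optimal: Quanta→Route 7 ($120k), Cove→Route 3 ($89k), Brightly→Route 6 ($124k), Umbra→Route 2 ($116k), Summit→Route 1 ($114k) — total 120+89+124+116+114 = $563k.
Max-entry greedy (repeatedly take the single best remaining cell) gives $506k, worse by 57.
Swapping Umbra↔Cove (Umbra→Route 3 $105k, Cove→Route 2 $39k) loses 61.
No other one-to-one assignment exceeds $563k.

Maximum total: $563k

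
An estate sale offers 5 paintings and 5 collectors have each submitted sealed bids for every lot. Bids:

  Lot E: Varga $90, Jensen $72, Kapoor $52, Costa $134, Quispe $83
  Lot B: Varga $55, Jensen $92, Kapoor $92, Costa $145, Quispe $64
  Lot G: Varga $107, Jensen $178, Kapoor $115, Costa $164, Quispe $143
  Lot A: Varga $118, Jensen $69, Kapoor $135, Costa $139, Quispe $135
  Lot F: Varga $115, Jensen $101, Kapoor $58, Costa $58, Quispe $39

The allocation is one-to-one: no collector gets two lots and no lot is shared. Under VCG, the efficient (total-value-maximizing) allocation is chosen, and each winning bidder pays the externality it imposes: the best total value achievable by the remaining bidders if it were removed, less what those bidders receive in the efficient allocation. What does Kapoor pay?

Efficient allocation: Varga→Lot F ($115), Jensen→Lot G ($178), Kapoor→Lot A ($135), Costa→Lot B ($145), Quispe→Lot E ($83); total welfare W = $656.
Kapoor receives Lot A at value $135, so the others get W − 135 = $521.
Without Kapoor: best allocation of the remaining 4 bidders over all 5 lots is Varga→Lot F ($115), Jensen→Lot G ($178), Costa→Lot B ($145), Quispe→Lot A ($135), total $573.
VCG payment = (others' best without Kapoor) − (others' welfare with Kapoor) = 573 − 521 = $52.

Kapoor pays $52.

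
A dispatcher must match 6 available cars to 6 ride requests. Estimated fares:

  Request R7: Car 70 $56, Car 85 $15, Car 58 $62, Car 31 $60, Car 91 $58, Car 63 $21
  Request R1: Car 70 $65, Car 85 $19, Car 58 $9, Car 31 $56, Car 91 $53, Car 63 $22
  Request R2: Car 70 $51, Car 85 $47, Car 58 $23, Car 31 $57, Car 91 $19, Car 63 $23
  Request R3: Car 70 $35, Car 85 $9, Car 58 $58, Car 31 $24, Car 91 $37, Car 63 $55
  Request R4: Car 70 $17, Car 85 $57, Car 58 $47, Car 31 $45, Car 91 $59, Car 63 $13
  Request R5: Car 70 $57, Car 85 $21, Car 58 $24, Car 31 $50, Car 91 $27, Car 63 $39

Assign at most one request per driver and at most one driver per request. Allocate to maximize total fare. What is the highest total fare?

Max total: $341

Optimal: Car 70→Request R5 ($57), Car 85→Request R4 ($57), Car 58→Request R7 ($62), Car 31→Request R2 ($57), Car 91→Request R1 ($53), Car 63→Request R3 ($55) — total 57+57+62+57+53+55 = $341.
Next-best assignment: Car 70→Request R1, Car 85→Request R2, Car 58→Request R7, Car 31→Request R5, Car 91→Request R4, Car 63→Request R3 = $338.
Swapping Car 58↔Car 63 (Car 58→Request R3 $58, Car 63→Request R7 $21) loses 38.
Every other assignment is strictly worse.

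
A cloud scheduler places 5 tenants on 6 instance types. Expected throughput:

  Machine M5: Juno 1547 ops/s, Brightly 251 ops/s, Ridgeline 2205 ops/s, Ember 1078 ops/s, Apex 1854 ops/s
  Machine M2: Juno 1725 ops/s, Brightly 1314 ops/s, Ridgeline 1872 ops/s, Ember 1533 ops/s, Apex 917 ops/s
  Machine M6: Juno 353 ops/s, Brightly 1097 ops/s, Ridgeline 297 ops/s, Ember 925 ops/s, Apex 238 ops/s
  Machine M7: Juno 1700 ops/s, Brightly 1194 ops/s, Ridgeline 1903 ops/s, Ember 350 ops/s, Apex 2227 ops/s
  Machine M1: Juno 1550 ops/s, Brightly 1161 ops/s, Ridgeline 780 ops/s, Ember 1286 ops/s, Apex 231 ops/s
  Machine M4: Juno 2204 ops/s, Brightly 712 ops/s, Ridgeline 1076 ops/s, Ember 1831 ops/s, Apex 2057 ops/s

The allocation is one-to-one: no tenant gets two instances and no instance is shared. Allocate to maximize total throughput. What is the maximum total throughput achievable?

Treat this as an assignment problem: match each tenant to one instance.
Optimal: Juno→Machine M4 (2204 ops/s), Brightly→Machine M1 (1161 ops/s), Ridgeline→Machine M5 (2205 ops/s), Ember→Machine M2 (1533 ops/s), Apex→Machine M7 (2227 ops/s) — total 2204+1161+2205+1533+2227 = 9330 ops/s.
Row-greedy (each tenant in turn takes its best remaining instance) gives 9236 ops/s, worse by 94.
Next-best assignment: Juno→Machine M4, Brightly→Machine M6, Ridgeline→Machine M5, Ember→Machine M2, Apex→Machine M7 = 9266 ops/s.
Swapping Ember↔Ridgeline (Ember→Machine M5 1078 ops/s, Ridgeline→Machine M2 1872 ops/s) loses 788.
Checked against all permutations: 9330 ops/s is optimal.

Max total: 9330 ops/s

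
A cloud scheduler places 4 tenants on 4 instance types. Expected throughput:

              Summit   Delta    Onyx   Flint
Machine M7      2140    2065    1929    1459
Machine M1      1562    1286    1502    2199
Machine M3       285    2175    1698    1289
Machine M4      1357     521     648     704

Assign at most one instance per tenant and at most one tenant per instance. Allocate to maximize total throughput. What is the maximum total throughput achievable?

Optimal: Summit→Machine M4 (1357 ops/s), Delta→Machine M3 (2175 ops/s), Onyx→Machine M7 (1929 ops/s), Flint→Machine M1 (2199 ops/s) — total 1357+2175+1929+2199 = 7660 ops/s.
Max-entry greedy (repeatedly take the single best remaining cell) gives 7162 ops/s, worse by 498.
Checked against all permutations: 7660 ops/s is optimal.

Maximum total: 7660 ops/s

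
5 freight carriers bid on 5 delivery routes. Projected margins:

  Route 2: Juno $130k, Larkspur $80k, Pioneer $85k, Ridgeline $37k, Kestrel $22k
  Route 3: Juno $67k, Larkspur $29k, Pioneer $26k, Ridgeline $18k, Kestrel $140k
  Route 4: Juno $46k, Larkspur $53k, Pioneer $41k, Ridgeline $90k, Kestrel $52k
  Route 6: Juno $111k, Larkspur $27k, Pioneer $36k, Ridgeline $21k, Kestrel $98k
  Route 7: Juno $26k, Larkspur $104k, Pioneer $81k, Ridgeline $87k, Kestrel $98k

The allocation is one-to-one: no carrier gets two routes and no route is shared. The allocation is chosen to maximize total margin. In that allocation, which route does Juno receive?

Juno receives Route 6.

This is a one-to-one assignment (maximum-weight bipartite matching).
Optimal: Juno→Route 6 ($111k), Larkspur→Route 7 ($104k), Pioneer→Route 2 ($85k), Ridgeline→Route 4 ($90k), Kestrel→Route 3 ($140k) — total 111+104+85+90+140 = $530k.
Row-greedy (each carrier in turn takes its best remaining route) gives $436k, worse by 94.
Checked against all permutations: $530k is optimal.
Juno's own top route is Route 2 ($130k), but forcing Juno→Route 2 and reassigning the rest optimally gives only $500k — worse by 30.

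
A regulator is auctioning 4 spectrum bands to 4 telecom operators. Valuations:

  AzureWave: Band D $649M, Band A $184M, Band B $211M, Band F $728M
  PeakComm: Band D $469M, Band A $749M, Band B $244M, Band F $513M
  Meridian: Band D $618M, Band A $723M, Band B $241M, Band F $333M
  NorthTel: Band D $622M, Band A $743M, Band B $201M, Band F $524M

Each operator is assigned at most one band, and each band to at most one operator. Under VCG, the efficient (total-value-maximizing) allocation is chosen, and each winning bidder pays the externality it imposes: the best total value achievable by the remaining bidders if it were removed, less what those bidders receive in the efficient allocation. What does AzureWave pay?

AzureWave pays $279M.

Efficient allocation: AzureWave→Band F ($728M), PeakComm→Band A ($749M), Meridian→Band B ($241M), NorthTel→Band D ($622M); total welfare W = $2340M.
AzureWave receives Band F at value $728M, so the others get W − 728 = $1612M.
Without AzureWave: best allocation of the remaining 3 bidders over all 4 bands is PeakComm→Band A ($749M), Meridian→Band D ($618M), NorthTel→Band F ($524M), total $1891M.
VCG payment = (others' best without AzureWave) − (others' welfare with AzureWave) = 1891 − 1612 = $279M.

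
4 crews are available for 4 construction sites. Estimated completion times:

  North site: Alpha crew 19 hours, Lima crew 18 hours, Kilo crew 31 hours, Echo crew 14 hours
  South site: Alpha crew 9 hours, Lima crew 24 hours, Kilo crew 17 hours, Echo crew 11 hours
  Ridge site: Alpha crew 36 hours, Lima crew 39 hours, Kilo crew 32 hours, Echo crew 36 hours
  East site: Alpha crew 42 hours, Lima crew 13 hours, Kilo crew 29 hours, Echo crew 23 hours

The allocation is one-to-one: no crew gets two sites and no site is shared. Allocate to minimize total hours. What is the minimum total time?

Minimum total: 68 hours

Optimal: Alpha crew→South site (9 hours), Lima crew→East site (13 hours), Kilo crew→Ridge site (32 hours), Echo crew→North site (14 hours) — total 9+13+32+14 = 68 hours.
Next-best assignment: Alpha crew→North site, Lima crew→East site, Kilo crew→Ridge site, Echo crew→South site = 75 hours.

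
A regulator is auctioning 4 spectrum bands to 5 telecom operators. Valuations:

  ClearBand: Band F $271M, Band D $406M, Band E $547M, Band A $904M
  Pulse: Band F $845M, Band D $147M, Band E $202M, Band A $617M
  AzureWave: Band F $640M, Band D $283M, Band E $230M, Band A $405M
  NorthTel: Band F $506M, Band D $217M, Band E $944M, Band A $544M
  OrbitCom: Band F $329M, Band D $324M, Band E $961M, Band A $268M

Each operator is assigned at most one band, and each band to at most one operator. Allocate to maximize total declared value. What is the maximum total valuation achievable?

Optimal: Pulse→Band F ($845M), OrbitCom→Band D ($324M), NorthTel→Band E ($944M), ClearBand→Band A ($904M) — total 845+324+944+904 = $3017M.
Row-greedy (each operator in turn takes its best remaining band) gives $2976M, worse by 41.
Checked against all permutations: $3017M is optimal.

Max total: $3017M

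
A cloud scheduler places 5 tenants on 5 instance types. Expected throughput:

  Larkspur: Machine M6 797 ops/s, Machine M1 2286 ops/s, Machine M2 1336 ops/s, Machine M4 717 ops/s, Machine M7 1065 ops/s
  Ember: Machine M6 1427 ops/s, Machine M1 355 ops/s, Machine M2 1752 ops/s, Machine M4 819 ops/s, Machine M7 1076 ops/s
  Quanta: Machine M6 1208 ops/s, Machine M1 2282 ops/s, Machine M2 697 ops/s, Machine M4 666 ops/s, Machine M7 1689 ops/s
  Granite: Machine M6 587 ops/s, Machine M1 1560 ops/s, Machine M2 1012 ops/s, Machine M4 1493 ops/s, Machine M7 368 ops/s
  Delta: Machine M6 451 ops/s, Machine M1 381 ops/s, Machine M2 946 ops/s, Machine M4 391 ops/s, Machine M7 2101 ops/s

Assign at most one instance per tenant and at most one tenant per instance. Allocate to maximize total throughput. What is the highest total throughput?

Max total: 8840 ops/s

Optimal: Larkspur→Machine M1 (2286 ops/s), Ember→Machine M2 (1752 ops/s), Quanta→Machine M6 (1208 ops/s), Granite→Machine M4 (1493 ops/s), Delta→Machine M7 (2101 ops/s) — total 2286+1752+1208+1493+2101 = 8840 ops/s.
Column-greedy (each instance in turn goes to its best remaining tenant) gives 7492 ops/s, worse by 1348.
Next-best assignment: Larkspur→Machine M2, Ember→Machine M6, Quanta→Machine M1, Granite→Machine M4, Delta→Machine M7 = 8639 ops/s.
Swapping Delta↔Granite (Delta→Machine M4 391 ops/s, Granite→Machine M7 368 ops/s) loses 2835.
Every other assignment is strictly worse.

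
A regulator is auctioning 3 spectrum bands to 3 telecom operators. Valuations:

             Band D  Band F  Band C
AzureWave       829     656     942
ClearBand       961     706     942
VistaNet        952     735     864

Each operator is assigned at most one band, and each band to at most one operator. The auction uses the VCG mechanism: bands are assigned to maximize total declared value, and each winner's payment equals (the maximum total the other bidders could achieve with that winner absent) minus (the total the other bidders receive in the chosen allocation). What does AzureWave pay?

Efficient allocation: AzureWave→Band C ($942M), ClearBand→Band D ($961M), VistaNet→Band F ($735M); total welfare W = $2638M.
AzureWave receives Band C at value $942M, so the others get W − 942 = $1696M.
Without AzureWave: best allocation of the remaining 2 bidders over all 3 bands is ClearBand→Band C ($942M), VistaNet→Band D ($952M), total $1894M.
VCG payment = (others' best without AzureWave) − (others' welfare with AzureWave) = 1894 − 1696 = $198M.

AzureWave pays $198M.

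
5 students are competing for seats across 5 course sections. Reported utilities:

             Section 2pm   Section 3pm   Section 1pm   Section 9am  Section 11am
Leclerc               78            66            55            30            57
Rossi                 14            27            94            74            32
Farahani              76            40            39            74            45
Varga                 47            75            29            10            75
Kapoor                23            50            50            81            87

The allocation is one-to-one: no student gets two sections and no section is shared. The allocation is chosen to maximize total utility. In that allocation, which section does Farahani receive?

Farahani receives Section 9am.

Treat this as an assignment problem: match each student to one section.
Optimal: Leclerc→Section 2pm (78 points), Rossi→Section 1pm (94 points), Farahani→Section 9am (74 points), Varga→Section 3pm (75 points), Kapoor→Section 11am (87 points) — total 78+94+74+75+87 = 408 points.
Column-greedy (each section in turn goes to its best remaining student) gives 373 points, worse by 35.
Swapping Leclerc↔Kapoor (Leclerc→Section 11am 57 points, Kapoor→Section 2pm 23 points) loses 85.
Checked against all permutations: 408 points is optimal.
Farahani's own top section is Section 2pm (76 points), but forcing Farahani→Section 2pm and reassigning the rest optimally gives only 392 points — worse by 16.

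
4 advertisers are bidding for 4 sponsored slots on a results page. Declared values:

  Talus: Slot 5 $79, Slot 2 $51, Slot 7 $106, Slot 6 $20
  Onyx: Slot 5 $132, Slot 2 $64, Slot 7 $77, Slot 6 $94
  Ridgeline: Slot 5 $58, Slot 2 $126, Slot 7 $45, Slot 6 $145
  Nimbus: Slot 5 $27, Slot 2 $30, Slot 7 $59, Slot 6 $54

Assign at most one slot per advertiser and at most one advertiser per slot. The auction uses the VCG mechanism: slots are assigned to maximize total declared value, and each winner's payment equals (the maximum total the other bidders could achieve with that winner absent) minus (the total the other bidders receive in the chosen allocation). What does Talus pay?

Efficient allocation: Talus→Slot 7 ($106), Onyx→Slot 5 ($132), Ridgeline→Slot 2 ($126), Nimbus→Slot 6 ($54); total welfare W = $418.
Talus receives Slot 7 at value $106, so the others get W − 106 = $312.
Without Talus: best allocation of the remaining 3 bidders over all 4 slots is Onyx→Slot 5 ($132), Ridgeline→Slot 6 ($145), Nimbus→Slot 7 ($59), total $336.
VCG payment = (others' best without Talus) − (others' welfare with Talus) = 336 − 312 = $24.

Talus pays $24.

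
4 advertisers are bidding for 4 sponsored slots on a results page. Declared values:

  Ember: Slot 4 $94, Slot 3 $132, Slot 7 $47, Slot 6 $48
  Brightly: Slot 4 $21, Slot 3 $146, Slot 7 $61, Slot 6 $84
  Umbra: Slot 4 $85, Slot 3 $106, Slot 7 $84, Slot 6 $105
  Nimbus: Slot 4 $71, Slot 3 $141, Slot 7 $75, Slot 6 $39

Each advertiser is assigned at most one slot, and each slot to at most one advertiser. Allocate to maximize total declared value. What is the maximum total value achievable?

Optimal: Ember→Slot 4 ($94), Brightly→Slot 3 ($146), Umbra→Slot 6 ($105), Nimbus→Slot 7 ($75) — total 94+146+105+75 = $420.
Row-greedy (each advertiser in turn takes its best remaining slot) gives $376, worse by 44.
Every other assignment is strictly worse.

Max total: $420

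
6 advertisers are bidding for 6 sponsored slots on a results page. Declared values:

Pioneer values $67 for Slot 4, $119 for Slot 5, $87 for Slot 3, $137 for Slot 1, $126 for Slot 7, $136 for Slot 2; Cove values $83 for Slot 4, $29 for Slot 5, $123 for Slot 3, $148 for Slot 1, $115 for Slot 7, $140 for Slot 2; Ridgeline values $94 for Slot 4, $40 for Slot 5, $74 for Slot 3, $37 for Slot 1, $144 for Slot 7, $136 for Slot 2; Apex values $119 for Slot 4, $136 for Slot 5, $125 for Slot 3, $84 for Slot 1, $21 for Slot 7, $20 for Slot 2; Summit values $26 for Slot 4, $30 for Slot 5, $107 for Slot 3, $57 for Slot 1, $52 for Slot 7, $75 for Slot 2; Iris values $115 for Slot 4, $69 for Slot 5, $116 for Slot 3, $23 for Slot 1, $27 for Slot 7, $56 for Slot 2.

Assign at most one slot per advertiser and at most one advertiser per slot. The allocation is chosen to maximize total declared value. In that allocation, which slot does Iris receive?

Iris receives Slot 4.

Optimal: Pioneer→Slot 2 ($136), Cove→Slot 1 ($148), Ridgeline→Slot 7 ($144), Apex→Slot 5 ($136), Summit→Slot 3 ($107), Iris→Slot 4 ($115) — total 136+148+144+136+107+115 = $786.
Max-entry greedy (repeatedly take the single best remaining cell) gives $706, worse by 80.
Every other assignment is strictly worse.
Iris's own top slot is Slot 3 ($116), but forcing Iris→Slot 3 and reassigning the rest optimally gives only $721 — worse by 65.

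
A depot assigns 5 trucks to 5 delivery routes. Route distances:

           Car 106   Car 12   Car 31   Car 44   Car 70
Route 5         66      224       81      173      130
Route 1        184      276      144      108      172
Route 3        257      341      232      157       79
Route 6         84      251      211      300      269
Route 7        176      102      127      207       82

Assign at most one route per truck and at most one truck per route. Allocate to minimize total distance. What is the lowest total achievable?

Minimum total: 454 km

This is the linear assignment problem.
Optimal: Car 106→Route 6 (84 km), Car 12→Route 7 (102 km), Car 31→Route 5 (81 km), Car 44→Route 1 (108 km), Car 70→Route 3 (79 km) — total 84+102+81+108+79 = 454 km.
Row-greedy (each truck in turn takes its cheapest remaining route) gives 738 km, worse by 284.
Swapping Car 70↔Car 106 (Car 70→Route 6 269 km, Car 106→Route 3 257 km) adds 363.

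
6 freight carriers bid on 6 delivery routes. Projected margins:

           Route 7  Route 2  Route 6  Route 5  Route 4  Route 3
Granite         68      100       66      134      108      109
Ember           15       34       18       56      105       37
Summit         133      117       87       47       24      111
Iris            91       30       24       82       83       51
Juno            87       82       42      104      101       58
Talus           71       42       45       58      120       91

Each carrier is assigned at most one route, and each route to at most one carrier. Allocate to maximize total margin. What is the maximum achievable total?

Max total: $590k

This is a one-to-one assignment (maximum-weight bipartite matching).
Optimal: Granite→Route 5 ($134k), Ember→Route 4 ($105k), Summit→Route 6 ($87k), Iris→Route 7 ($91k), Juno→Route 2 ($82k), Talus→Route 3 ($91k) — total 134+105+87+91+82+91 = $590k.
Max-entry greedy (repeatedly take the single best remaining cell) gives $538k, worse by 52.
Next-best assignment: Granite→Route 5, Ember→Route 4, Summit→Route 2, Iris→Route 7, Juno→Route 6, Talus→Route 3 = $580k.
Every other assignment is strictly worse.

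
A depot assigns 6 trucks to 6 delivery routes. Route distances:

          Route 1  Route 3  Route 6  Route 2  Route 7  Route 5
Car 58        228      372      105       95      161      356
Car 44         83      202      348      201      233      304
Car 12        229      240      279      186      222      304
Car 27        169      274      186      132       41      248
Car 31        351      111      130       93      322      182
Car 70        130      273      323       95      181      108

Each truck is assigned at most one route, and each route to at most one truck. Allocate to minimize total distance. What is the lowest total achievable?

Min total: 634 km

This is a one-to-one assignment (minimum-cost bipartite matching).
Optimal: Car 58→Route 6 (105 km), Car 44→Route 1 (83 km), Car 12→Route 2 (186 km), Car 27→Route 7 (41 km), Car 31→Route 3 (111 km), Car 70→Route 5 (108 km) — total 105+83+186+41+111+108 = 634 km.
Column-greedy (each route in turn goes to its cheapest remaining truck) gives 739 km, worse by 105.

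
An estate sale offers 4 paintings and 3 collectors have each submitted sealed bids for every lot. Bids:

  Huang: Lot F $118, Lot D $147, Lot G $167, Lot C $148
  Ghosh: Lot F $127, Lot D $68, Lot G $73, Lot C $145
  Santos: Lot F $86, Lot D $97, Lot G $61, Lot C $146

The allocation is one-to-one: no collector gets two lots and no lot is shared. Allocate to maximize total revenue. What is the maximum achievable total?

Optimal: Huang→Lot G ($167), Ghosh→Lot F ($127), Santos→Lot C ($146) — total 167+127+146 = $440.
Column-greedy (each lot in turn goes to its best remaining collector) gives $335, worse by 105.
Swapping Huang↔Ghosh (Huang→Lot F $118, Ghosh→Lot G $73) loses 103.

Max total: $440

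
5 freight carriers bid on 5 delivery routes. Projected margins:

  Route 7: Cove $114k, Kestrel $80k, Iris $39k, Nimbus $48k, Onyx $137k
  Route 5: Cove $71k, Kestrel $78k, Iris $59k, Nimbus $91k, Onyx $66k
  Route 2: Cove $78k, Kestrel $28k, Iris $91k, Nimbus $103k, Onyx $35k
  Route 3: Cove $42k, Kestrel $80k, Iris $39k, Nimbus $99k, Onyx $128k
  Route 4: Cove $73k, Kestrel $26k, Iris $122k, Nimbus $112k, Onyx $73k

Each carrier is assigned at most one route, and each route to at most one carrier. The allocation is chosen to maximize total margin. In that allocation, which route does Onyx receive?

Onyx receives Route 3.

This is a one-to-one assignment (maximum-weight bipartite matching).
Optimal: Cove→Route 7 ($114k), Kestrel→Route 5 ($78k), Iris→Route 4 ($122k), Nimbus→Route 2 ($103k), Onyx→Route 3 ($128k) — total 114+78+122+103+128 = $545k.
Column-greedy (each route in turn goes to its best remaining carrier) gives $472k, worse by 73.
Next-best assignment: Cove→Route 7, Kestrel→Route 5, Iris→Route 2, Nimbus→Route 4, Onyx→Route 3 = $523k.
Onyx's own top route is Route 7 ($137k), but forcing Onyx→Route 7 and reassigning the rest optimally gives only $514k — worse by 31.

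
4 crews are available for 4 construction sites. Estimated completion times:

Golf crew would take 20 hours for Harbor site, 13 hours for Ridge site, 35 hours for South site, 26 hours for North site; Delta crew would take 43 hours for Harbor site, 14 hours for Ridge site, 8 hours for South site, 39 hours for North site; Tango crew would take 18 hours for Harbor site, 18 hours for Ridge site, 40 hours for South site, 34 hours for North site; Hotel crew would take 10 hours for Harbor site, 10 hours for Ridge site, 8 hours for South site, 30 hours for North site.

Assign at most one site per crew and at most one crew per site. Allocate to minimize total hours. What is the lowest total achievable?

Minimum total: 62 hours

Optimal: Golf crew→North site (26 hours), Delta crew→South site (8 hours), Tango crew→Harbor site (18 hours), Hotel crew→Ridge site (10 hours) — total 26+8+18+10 = 62 hours.
Min-entry greedy (repeatedly take the single cheapest remaining cell) gives 65 hours, worse by 3.
Swapping Golf crew↔Tango crew (Golf crew→Harbor site 20 hours, Tango crew→North site 34 hours) adds 10.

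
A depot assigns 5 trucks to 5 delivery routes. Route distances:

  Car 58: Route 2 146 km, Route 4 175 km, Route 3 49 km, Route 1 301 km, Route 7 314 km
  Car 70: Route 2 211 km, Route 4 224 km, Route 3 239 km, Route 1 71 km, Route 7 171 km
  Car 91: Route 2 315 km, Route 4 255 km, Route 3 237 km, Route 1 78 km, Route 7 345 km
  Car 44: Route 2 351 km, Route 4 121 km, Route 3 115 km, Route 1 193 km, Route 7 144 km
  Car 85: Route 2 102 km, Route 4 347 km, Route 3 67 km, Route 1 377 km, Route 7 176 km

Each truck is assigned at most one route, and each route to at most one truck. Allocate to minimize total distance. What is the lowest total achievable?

Optimal: Car 58→Route 3 (49 km), Car 70→Route 7 (171 km), Car 91→Route 1 (78 km), Car 44→Route 4 (121 km), Car 85→Route 2 (102 km) — total 49+171+78+121+102 = 521 km.

Min total: 521 km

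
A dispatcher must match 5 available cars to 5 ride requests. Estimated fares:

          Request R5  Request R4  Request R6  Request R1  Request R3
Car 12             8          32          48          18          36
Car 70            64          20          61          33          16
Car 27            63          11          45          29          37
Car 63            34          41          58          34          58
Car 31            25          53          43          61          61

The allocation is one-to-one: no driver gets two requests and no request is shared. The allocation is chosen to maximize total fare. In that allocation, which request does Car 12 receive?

Optimal: Car 12→Request R4 ($32), Car 70→Request R6 ($61), Car 27→Request R5 ($63), Car 63→Request R3 ($58), Car 31→Request R1 ($61) — total 32+61+63+58+61 = $275.
Next-best assignment: Car 12→Request R3, Car 70→Request R6, Car 27→Request R5, Car 63→Request R4, Car 31→Request R1 = $262.
Checked against all permutations: $275 is optimal.
Car 12's own top request is Request R6 ($48), but forcing Car 12→Request R6 and reassigning the rest optimally gives only $255 — worse by 20.

Car 12 receives Request R4.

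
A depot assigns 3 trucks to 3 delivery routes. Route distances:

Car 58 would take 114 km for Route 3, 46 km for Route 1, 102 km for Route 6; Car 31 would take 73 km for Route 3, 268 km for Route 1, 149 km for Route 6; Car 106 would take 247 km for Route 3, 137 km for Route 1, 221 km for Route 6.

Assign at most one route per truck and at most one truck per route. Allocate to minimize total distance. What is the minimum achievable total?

Min total: 312 km

Optimal: Car 58→Route 6 (102 km), Car 31→Route 3 (73 km), Car 106→Route 1 (137 km) — total 102+73+137 = 312 km.
Column-greedy (each route in turn goes to its cheapest remaining truck) gives 340 km, worse by 28.
No other one-to-one assignment undercuts 312 km.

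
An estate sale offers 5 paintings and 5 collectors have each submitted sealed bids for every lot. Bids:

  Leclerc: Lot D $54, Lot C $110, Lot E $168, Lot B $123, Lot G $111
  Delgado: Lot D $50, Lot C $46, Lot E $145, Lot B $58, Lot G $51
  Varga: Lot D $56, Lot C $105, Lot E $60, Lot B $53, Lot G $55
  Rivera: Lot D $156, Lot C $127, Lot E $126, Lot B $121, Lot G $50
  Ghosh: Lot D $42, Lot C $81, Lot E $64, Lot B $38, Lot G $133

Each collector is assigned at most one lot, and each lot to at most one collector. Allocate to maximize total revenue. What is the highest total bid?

Optimal: Leclerc→Lot B ($123), Delgado→Lot E ($145), Varga→Lot C ($105), Rivera→Lot D ($156), Ghosh→Lot G ($133) — total 123+145+105+156+133 = $662.
Max-entry greedy (repeatedly take the single best remaining cell) gives $620, worse by 42.
Swapping Rivera↔Varga (Rivera→Lot C $127, Varga→Lot D $56) loses 78.

Maximum total: $662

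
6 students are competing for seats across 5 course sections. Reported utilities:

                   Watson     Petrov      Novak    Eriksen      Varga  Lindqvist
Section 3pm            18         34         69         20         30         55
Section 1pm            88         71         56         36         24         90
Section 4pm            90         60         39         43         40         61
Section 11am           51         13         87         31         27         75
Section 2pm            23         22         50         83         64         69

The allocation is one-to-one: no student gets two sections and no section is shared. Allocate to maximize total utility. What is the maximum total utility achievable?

Maximum total: 388 points

Treat this as an assignment problem: match each student to one section.
Optimal: Novak→Section 3pm (69 points), Petrov→Section 1pm (71 points), Watson→Section 4pm (90 points), Lindqvist→Section 11am (75 points), Eriksen→Section 2pm (83 points) — total 69+71+90+75+83 = 388 points.
Row-greedy (each student in turn takes its best remaining section) gives 361 points, worse by 27.
Every other assignment is strictly worse.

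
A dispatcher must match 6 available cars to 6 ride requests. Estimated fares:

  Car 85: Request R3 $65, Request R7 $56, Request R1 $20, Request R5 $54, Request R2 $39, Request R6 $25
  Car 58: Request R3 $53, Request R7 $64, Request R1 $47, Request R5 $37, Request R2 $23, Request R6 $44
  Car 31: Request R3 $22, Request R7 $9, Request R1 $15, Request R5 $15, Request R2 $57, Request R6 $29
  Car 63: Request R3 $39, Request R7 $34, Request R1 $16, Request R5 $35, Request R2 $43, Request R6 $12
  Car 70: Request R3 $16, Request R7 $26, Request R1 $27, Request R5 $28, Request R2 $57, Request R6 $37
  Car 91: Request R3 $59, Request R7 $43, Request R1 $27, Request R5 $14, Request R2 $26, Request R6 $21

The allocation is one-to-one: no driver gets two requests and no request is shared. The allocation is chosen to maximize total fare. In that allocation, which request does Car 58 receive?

Treat this as an assignment problem: match each driver to one request.
Optimal: Car 85→Request R7 ($56), Car 58→Request R1 ($47), Car 31→Request R2 ($57), Car 63→Request R5 ($35), Car 70→Request R6 ($37), Car 91→Request R3 ($59) — total 56+47+57+35+37+59 = $291.
Car 58's own top request is Request R7 ($64), but forcing Car 58→Request R7 and reassigning the rest optimally gives only $287 — worse by 4.

Car 58 receives Request R1.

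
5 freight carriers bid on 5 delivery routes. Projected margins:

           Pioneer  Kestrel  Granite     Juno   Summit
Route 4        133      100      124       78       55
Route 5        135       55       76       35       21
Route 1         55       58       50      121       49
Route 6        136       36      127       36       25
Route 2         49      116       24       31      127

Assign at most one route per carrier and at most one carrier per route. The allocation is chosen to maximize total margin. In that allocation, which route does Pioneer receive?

Pioneer receives Route 5.

This is a one-to-one assignment (maximum-weight bipartite matching).
Optimal: Pioneer→Route 5 ($135k), Kestrel→Route 4 ($100k), Granite→Route 6 ($127k), Juno→Route 1 ($121k), Summit→Route 2 ($127k) — total 135+100+127+121+127 = $610k.
Row-greedy (each carrier in turn takes its best remaining route) gives $518k, worse by 92.
Next-best assignment: Pioneer→Route 4, Kestrel→Route 5, Granite→Route 6, Juno→Route 1, Summit→Route 2 = $563k.
Pioneer's own top route is Route 6 ($136k), but forcing Pioneer→Route 6 and reassigning the rest optimally gives only $563k — worse by 47.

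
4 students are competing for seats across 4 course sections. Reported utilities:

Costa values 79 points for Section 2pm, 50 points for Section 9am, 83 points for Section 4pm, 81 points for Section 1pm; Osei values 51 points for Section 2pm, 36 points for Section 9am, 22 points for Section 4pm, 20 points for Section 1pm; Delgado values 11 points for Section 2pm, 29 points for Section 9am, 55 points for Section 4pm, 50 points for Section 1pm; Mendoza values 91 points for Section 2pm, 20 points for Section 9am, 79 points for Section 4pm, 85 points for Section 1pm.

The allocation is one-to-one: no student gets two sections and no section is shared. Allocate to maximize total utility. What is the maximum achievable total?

Max total: 263 points

Optimal: Costa→Section 1pm (81 points), Osei→Section 9am (36 points), Delgado→Section 4pm (55 points), Mendoza→Section 2pm (91 points) — total 81+36+55+91 = 263 points.
Max-entry greedy (repeatedly take the single best remaining cell) gives 260 points, worse by 3.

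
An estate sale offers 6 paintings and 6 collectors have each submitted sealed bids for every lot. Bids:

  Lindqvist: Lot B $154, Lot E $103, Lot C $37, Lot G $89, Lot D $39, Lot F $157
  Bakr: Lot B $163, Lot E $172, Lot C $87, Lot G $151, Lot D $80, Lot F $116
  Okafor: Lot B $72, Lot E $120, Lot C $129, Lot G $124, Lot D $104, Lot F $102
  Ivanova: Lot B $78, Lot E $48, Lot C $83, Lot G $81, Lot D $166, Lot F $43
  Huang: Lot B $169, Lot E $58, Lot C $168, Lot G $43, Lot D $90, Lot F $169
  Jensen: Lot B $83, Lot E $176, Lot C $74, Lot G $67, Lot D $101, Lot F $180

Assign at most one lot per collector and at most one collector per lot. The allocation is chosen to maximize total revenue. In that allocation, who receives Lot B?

Optimal: Lindqvist→Lot B ($154), Bakr→Lot E ($172), Okafor→Lot G ($124), Ivanova→Lot D ($166), Huang→Lot C ($168), Jensen→Lot F ($180) — total 154+172+124+166+168+180 = $964.
Column-greedy (each lot in turn goes to its best remaining collector) gives $948, worse by 16.
Next-best assignment: Lindqvist→Lot F, Bakr→Lot B, Okafor→Lot G, Ivanova→Lot D, Huang→Lot C, Jensen→Lot E = $954.
Lindqvist's own top lot is Lot F ($157), but forcing Lindqvist→Lot F and reassigning the rest optimally gives only $954 — worse by 10.

Lindqvist receives Lot B.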